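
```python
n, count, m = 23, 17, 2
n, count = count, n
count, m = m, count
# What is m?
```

Trace:
`n, count, m = 23, 17, 2` → n = 23; count = 17; m = 2
`n, count = count, n` → n = 17; count = 23
`count, m = m, count` → count = 2; m = 23
So m = 23

Answer: 23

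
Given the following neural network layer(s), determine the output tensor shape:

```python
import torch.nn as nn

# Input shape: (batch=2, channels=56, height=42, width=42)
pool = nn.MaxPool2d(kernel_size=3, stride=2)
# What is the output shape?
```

Input: (2, 56, 42, 42) -> Output: (2, 56, 20, 20)

Answer: (2, 56, 20, 20)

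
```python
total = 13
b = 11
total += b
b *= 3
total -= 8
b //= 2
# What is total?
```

Trace:
`total = 13` → total = 13
`b = 11` → b = 11
`total += b` → total = 24
`b *= 3` → b = 33
`total -= 8` → total = 16
`b //= 2` → b = 16
So total = 16

Answer: 16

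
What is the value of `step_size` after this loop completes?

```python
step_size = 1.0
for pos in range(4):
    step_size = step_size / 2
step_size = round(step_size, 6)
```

Halving LR 4 times: 1 / 2^4
`step_size` takes the values: 1.0 → 0.5 → 0.25 → 0.125 → 0.0625

Answer: 0.0625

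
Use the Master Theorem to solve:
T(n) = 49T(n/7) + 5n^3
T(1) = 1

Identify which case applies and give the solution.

a=49, b=7, f(n)=5n^3. log_7(49) = 2. Since c=3 > 2 and the regularity condition holds (49(n/7)^3 = (49/7^3)n^3 with 49/7^3 < 1), Case 3 applies: T(n) = Θ(f(n)) = O(n^3).

Answer: O(n^3) - Case 3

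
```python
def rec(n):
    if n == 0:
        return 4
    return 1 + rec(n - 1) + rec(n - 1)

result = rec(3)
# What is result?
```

rec(n) = 1 + 2·rec(n-1), rec(0)=4. Closed form: (4+1)·2^3 - 1 = 39.

Answer: 39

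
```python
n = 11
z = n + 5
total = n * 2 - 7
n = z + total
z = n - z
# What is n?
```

Trace:
`n = 11` → n = 11
`z = n + 5` → z = 16
`total = n * 2 - 7` → total = 15
`n = z + total` → n = 31
`z = n - z` → z = 15
So n = 31

Answer: 31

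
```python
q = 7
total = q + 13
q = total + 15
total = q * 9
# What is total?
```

Trace:
`q = 7` → q = 7
`total = q + 13` → total = 20
`q = total + 15` → q = 35
`total = q * 9` → total = 315
So total = 315

Answer: 315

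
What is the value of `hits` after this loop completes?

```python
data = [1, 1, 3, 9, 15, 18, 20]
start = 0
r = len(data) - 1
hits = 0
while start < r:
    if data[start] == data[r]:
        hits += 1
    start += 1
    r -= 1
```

Count matching pairs from ends
`hits` takes the values: 0

Answer: 0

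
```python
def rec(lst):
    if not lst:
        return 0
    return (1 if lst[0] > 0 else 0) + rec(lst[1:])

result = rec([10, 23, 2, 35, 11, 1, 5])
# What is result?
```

Count of positive elements in [10, 23, 2, 35, 11, 1, 5] = 7

Answer: 7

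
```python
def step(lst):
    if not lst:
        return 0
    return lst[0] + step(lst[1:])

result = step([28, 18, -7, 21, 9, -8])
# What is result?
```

28 + 18 + (-7) + 21 + 9 + (-8) + 0 = 61

Answer: 61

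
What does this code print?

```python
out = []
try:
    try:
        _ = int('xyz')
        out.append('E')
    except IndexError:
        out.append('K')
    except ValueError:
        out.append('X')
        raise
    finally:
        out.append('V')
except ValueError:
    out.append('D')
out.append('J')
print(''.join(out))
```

Execution trace: 'X' (inner except ValueError) → 'V' (inner finally) → 'D' (outer except ValueError) → 'J' (after the try/except). Output: XVDJ

Answer: XVDJ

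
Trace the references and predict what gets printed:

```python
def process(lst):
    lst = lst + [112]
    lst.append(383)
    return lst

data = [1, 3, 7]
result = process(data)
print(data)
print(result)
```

Key concept: rebinding parameter vs mutation.
Step by step:
`data = [1, 3, 7]` → data = [1, 3, 7]
`result = process(data)` → result = [1, 3, 7, 112, 383]
`print(data)` → prints [1, 3, 7]
`print(result)` → prints [1, 3, 7, 112, 383]

Answer:
[1, 3, 7]
[1, 3, 7, 112, 383]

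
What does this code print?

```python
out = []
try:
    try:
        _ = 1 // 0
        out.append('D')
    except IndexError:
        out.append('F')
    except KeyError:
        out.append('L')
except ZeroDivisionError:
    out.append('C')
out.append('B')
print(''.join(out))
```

Execution trace: 'C' (outer except ZeroDivisionError) → 'B' (after the try/except). Output: CB

Answer: CB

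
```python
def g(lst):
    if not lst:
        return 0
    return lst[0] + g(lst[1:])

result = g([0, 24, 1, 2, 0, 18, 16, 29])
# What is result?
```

0 + 24 + 1 + 2 + 0 + 18 + 16 + 29 + 0 = 90

Answer: 90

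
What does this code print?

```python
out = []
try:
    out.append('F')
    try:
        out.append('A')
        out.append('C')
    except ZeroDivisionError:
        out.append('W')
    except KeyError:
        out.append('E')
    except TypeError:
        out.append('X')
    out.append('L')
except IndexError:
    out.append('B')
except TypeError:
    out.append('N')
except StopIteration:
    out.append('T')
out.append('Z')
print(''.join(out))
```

Execution trace: 'F' (try body) → 'A' (inner try body) → 'C' (inner try body, no exception) → 'L' (try body, no exception) → 'Z' (after the try/except). Output: FACLZ

Answer: FACLZ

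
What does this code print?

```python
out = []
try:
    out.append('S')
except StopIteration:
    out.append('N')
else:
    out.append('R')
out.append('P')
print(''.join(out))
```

Execution trace: 'S' (try body, no exception) → 'R' (else) → 'P' (after the try/except). Output: SRP

Answer: SRP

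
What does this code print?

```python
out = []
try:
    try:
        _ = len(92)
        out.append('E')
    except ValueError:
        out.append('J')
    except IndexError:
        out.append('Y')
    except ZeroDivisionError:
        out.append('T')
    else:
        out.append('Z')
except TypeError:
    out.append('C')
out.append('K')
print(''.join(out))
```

Execution trace: 'C' (outer except TypeError) → 'K' (after the try/except). Output: CK

Answer: CK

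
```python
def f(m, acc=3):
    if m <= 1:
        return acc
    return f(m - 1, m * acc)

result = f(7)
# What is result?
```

Accumulator trace (n, acc): (7, 3) -> (6, 21) -> (5, 126) -> (4, 630) -> (3, 2520) -> (2, 7560) -> (1, 15120) -> return 15120

Answer: 15120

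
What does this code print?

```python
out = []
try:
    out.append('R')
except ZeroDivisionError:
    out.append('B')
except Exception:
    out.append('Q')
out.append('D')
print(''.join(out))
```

Execution trace: 'R' (try body, no exception) → 'D' (after the try/except). Output: RD

Answer: RD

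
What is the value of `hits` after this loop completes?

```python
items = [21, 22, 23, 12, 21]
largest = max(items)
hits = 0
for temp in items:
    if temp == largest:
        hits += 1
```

Count of max value 23 in [21, 22, 23, 12, 21]
`hits` takes the values: 0 → 1

Answer: 1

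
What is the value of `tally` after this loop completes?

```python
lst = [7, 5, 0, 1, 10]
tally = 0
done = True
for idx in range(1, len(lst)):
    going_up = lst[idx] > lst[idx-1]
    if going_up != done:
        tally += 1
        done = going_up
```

Count direction changes in [7, 5, 0, 1, 10]
`tally` takes the values: 0 → 1 → 2

Answer: 2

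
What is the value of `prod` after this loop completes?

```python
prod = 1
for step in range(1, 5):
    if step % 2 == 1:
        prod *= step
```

Product of odd numbers 1 to 4
`prod` takes the values: 1 → 3

Answer: 3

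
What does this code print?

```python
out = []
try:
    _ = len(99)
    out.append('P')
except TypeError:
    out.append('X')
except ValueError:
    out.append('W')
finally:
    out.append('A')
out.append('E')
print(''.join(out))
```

Execution trace: 'X' (except TypeError) → 'A' (finally) → 'E' (after the try/except). Output: XAE

Answer: XAE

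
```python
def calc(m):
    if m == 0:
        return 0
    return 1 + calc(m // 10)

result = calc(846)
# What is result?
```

Count of digits of 846: 3

Answer: 3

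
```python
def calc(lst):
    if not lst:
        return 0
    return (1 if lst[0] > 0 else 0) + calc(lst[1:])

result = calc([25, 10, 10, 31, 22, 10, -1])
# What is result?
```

Count of positive elements in [25, 10, 10, 31, 22, 10, -1] = 6

Answer: 6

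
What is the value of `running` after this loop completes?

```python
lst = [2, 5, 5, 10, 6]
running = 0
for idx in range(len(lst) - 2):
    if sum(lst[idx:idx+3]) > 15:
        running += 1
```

Count windows with sum > 15
`running` takes the values: 0 → 1 → 2

Answer: 2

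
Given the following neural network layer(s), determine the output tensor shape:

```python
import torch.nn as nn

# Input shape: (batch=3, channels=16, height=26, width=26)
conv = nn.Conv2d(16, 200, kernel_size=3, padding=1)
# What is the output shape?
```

Input: (3, 16, 26, 26) -> Output: (3, 200, 26, 26)

Answer: (3, 200, 26, 26)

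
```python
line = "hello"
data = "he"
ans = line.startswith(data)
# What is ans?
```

Trace:
`line = "hello"` → line = 'hello'
`data = "he"` → data = 'he'
`ans = line.startswith(data)` → ans = True
So ans = True

Answer: True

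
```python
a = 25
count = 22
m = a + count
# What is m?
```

Trace:
`a = 25` → a = 25
`count = 22` → count = 22
`m = a + count` → m = 47
So m = 47

Answer: 47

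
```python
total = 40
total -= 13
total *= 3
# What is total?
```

Trace:
`total = 40` → total = 40
`total -= 13` → total = 27
`total *= 3` → total = 81
So total = 81

Answer: 81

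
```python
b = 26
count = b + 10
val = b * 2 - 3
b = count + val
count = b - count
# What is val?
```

Trace:
`b = 26` → b = 26
`count = b + 10` → count = 36
`val = b * 2 - 3` → val = 49
`b = count + val` → b = 85
`count = b - count` → count = 49
So val = 49

Answer: 49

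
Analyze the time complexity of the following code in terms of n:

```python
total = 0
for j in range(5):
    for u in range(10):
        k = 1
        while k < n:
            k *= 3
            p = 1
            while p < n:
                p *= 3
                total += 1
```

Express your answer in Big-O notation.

Each loop level contributes: 1 × 1 × log n × log n. Multiplying the contributions gives O(log² n).

Answer: O(log² n)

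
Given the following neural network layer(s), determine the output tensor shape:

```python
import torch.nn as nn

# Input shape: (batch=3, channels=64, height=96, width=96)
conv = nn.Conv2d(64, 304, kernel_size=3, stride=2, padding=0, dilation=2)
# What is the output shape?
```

Input: (3, 64, 96, 96) -> Output: (3, 304, 46, 46)

Answer: (3, 304, 46, 46)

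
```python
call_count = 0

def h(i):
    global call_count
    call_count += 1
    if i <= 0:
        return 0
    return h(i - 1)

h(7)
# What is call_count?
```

Linear recursion stepping by 1: 8 calls from i=7 down to ≤0.

Answer: 8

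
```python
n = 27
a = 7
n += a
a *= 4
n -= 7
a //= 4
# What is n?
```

Trace:
`n = 27` → n = 27
`a = 7` → a = 7
`n += a` → n = 34
`a *= 4` → a = 28
`n -= 7` → n = 27
`a //= 4` → a = 7
So n = 27

Answer: 27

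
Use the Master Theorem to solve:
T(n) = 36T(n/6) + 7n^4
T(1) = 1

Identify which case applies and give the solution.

a=36, b=6, f(n)=7n^4. log_6(36) = 2. Since c=4 > 2 and the regularity condition holds (36(n/6)^4 = (36/6^4)n^4 with 36/6^4 < 1), Case 3 applies: T(n) = Θ(f(n)) = O(n^4).

Answer: O(n^4) - Case 3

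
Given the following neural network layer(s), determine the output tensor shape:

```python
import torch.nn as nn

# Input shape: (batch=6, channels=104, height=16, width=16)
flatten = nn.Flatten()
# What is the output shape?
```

Input: (6, 104, 16, 16) -> Output: (6, 26624)

Answer: (6, 26624)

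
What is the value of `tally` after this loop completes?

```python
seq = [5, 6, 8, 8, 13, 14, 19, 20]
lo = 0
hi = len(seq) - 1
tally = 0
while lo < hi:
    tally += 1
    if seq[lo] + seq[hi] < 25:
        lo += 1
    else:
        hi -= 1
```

Steps to find pair summing to 25
`tally` takes the values: 0 → 1 → 2 → 3 → 4 → 5 → 6 → 7

Answer: 7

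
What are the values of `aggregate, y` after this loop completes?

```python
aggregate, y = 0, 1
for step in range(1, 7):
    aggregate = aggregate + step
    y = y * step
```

Sum and factorial of 1 to 6
`aggregate, y` takes the values: (0, 1) → (1, 1) → (3, 1) → (3, 2) → (6, 2) → (6, 6) → (10, 6) → (10, 24) → (15, 24) → (15, 120) → (21, 120) → (21, 720)

Answer: 21, 720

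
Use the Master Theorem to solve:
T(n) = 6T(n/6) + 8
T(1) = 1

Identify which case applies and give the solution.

a=6, b=6, f(n)=8. log_6(6) = 1. Since c=0 < 1, Case 1 applies: T(n) = Θ(n^log_b(a)) = O(n).

Answer: O(n) - Case 1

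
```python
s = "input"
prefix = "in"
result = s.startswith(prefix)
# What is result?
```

Trace:
`s = "input"` → s = 'input'
`prefix = "in"` → prefix = 'in'
`result = s.startswith(prefix)` → result = True
So result = True

Answer: True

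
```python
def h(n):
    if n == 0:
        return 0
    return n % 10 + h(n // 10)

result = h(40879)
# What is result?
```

Sum of digits of 40879: 9 + 7 + 8 + 0 + 4 = 28

Answer: 28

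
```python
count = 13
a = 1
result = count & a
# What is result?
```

Trace:
`count = 13` → count = 13
`a = 1` → a = 1
`result = count & a` → result = 1
So result = 1

Answer: 1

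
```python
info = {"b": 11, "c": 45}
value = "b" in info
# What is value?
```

Trace:
`info = {"b": 11, "c": 45}` → info = {'b': 11, 'c': 45}
`value = "b" in info` → value = True
So value = True

Answer: True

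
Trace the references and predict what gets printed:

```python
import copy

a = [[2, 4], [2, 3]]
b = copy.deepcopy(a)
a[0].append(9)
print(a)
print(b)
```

Key concept: deep copy is fully independent.
Step by step:
`a = [[2, 4], [2, 3]]` → a = [[2, 4], [2, 3]]
`b = copy.deepcopy(a)` → b = [[2, 4], [2, 3]]
`a[0].append(9)` → a = [[2, 4, 9], [2, 3]]
`print(a)` → prints [[2, 4, 9], [2, 3]]
`print(b)` → prints [[2, 4], [2, 3]]

Answer:
[[2, 4, 9], [2, 3]]
[[2, 4], [2, 3]]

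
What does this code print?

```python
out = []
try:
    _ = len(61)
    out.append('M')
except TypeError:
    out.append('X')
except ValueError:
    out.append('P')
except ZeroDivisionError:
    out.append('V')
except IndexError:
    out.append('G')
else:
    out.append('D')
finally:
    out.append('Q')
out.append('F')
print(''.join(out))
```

Execution trace: 'X' (except TypeError) → 'Q' (finally) → 'F' (after the try/except). Output: XQF

Answer: XQF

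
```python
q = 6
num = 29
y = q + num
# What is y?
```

Trace:
`q = 6` → q = 6
`num = 29` → num = 29
`y = q + num` → y = 35
So y = 35

Answer: 35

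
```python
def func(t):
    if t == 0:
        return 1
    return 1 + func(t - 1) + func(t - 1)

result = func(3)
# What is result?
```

func(t) = 1 + 2·func(t-1), func(0)=1. Closed form: (1+1)·2^3 - 1 = 15.

Answer: 15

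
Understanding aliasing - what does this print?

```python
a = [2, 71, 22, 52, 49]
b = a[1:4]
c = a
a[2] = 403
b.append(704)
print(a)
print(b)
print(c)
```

Key concept: slice vs alias.
Step by step:
`a = [2, 71, 22, 52, 49]` → a = [2, 71, 22, 52, 49]
`b = a[1:4]` → b = [71, 22, 52]
`c = a` → c = [2, 71, 22, 52, 49] (same object as a)
`a[2] = 403` → a = [2, 71, 403, 52, 49] (same object as c); c = [2, 71, 403, 52, 49] (same object as a)
`b.append(704)` → b = [71, 22, 52, 704]
`print(a)` → prints [2, 71, 403, 52, 49]
`print(b)` → prints [71, 22, 52, 704]
`print(c)` → prints [2, 71, 403, 52, 49]

Answer:
[2, 71, 403, 52, 49]
[71, 22, 52, 704]
[2, 71, 403, 52, 49]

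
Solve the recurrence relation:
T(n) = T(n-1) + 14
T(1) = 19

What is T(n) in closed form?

Unrolling: T(n) = T(1) + 14·(n-1) = 19 + 14(n-1) = 14n + 5.

Answer: T(n) = 14n + 5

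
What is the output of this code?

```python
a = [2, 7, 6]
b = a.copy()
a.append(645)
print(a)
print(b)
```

Key concept: list.copy() creates independent copy.
Step by step:
`a = [2, 7, 6]` → a = [2, 7, 6]
`b = a.copy()` → b = [2, 7, 6]
`a.append(645)` → a = [2, 7, 6, 645]
`print(a)` → prints [2, 7, 6, 645]
`print(b)` → prints [2, 7, 6]

Answer:
[2, 7, 6, 645]
[2, 7, 6]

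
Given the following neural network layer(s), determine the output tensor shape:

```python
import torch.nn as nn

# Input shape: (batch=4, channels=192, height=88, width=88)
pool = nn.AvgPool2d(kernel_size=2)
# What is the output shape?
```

Input: (4, 192, 88, 88) -> Output: (4, 192, 44, 44)

Answer: (4, 192, 44, 44)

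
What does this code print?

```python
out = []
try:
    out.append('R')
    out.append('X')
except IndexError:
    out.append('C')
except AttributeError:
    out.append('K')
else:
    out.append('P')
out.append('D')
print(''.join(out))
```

Execution trace: 'R' (try body) → 'X' (try body, no exception) → 'P' (else) → 'D' (after the try/except). Output: RXPD

Answer: RXPD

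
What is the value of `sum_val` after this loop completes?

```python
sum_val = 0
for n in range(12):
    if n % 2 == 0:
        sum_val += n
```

Sum of even numbers 0 to 11
`sum_val` takes the values: 0 → 2 → 6 → 12 → 20 → 30

Answer: 30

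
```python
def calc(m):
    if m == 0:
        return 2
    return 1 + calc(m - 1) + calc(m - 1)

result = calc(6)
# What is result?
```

calc(m) = 1 + 2·calc(m-1), calc(0)=2. Closed form: (2+1)·2^6 - 1 = 191.

Answer: 191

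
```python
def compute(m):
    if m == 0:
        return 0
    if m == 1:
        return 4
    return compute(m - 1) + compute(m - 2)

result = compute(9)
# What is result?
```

Build up from base cases: compute(0)=0, compute(1)=4, compute(2)=4, compute(3)=8, compute(4)=12, compute(5)=20, compute(6)=32, ..., compute(9)=136

Answer: 136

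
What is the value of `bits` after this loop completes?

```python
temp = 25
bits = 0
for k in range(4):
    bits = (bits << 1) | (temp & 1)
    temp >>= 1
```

Reverse lowest 4 bits of 25
`bits` takes the values: 0 → 1 → 2 → 4 → 9

Answer: 9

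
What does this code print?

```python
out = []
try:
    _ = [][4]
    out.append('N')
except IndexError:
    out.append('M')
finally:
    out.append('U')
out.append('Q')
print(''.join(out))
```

Execution trace: 'M' (except IndexError) → 'U' (finally) → 'Q' (after the try/except). Output: MUQ

Answer: MUQ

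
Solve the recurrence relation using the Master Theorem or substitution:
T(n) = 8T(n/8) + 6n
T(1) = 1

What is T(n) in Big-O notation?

By Master Theorem: a=8, b=8, f(n)=6n. Since log_8(8) = 1 and f(n) = Θ(n^1), Case 2 applies. T(n) = O(n log n).

Answer: O(n log n)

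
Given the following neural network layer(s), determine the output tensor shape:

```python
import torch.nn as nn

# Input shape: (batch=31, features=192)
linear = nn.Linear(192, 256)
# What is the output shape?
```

Input: (31, 192) -> Output: (31, 256)

Answer: (31, 256)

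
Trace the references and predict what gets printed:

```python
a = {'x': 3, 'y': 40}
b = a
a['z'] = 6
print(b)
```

Key concept: dict aliasing.
Step by step:
`a = {'x': 3, 'y': 40}` → a = {'x': 3, 'y': 40}
`b = a` → b = {'x': 3, 'y': 40} (same object as a)
`a['z'] = 6` → a = {'x': 3, 'y': 40, 'z': 6} (same object as b); b = {'x': 3, 'y': 40, 'z': 6} (same object as a)
`print(b)` → prints {'x': 3, 'y': 40, 'z': 6}

Answer: {'x': 3, 'y': 40, 'z': 6}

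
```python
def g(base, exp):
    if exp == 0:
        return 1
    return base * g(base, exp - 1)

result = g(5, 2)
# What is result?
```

g(5, 2) = 5 * 5 = 25

Answer: 25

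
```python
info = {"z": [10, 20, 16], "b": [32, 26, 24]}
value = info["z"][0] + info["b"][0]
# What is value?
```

Trace:
`info = {"z": [10, 20, 16], "b": [32, 26, 24]}` → info = {'z': [10, 20, 16], 'b': [32, 26, 24]}
`value = info["z"][0] + info["b"][0]` → value = 42
So value = 42

Answer: 42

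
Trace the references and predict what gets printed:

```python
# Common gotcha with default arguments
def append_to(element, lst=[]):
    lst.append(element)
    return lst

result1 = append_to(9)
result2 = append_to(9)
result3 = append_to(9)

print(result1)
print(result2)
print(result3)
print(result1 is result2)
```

Key concept: mutable default argument gotcha.
Step by step:
`result1 = append_to(9)` → result1 = [9]
`result2 = append_to(9)` → result1 = [9, 9] (same object as result2); result2 = [9, 9] (same object as result1)
`result3 = append_to(9)` → result1 = [9, 9, 9] (same object as result2, result3); result2 = [9, 9, 9] (same object as result1, result3); result3 = [9, 9, 9] (same object as result1, result2)
`print(result1)` → prints [9, 9, 9]
`print(result2)` → prints [9, 9, 9]
`print(result3)` → prints [9, 9, 9]
`print(result1 is result2)` → prints True

Answer:
[9, 9, 9]
[9, 9, 9]
[9, 9, 9]
True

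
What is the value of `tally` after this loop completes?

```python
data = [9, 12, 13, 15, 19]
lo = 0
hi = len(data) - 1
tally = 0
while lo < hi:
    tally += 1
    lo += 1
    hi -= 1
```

Iterations until pointers meet (list length 5)
`tally` takes the values: 0 → 1 → 2

Answer: 2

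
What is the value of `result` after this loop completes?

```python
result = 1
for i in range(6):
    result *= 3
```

3^6 = 729
`result` takes the values: 1 → 3 → 9 → 27 → 81 → 243 → 729

Answer: 729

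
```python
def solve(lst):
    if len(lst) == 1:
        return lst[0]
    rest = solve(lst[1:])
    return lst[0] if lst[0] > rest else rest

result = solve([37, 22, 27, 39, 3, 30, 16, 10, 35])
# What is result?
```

Recursive max over [37, 22, 27, 39, 3, 30, 16, 10, 35] = 39

Answer: 39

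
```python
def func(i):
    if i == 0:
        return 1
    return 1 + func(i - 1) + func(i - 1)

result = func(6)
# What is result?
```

func(i) = 1 + 2·func(i-1), func(0)=1. Closed form: (1+1)·2^6 - 1 = 127.

Answer: 127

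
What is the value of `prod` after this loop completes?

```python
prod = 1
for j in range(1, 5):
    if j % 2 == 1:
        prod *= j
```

Product of odd numbers 1 to 4
`prod` takes the values: 1 → 3

Answer: 3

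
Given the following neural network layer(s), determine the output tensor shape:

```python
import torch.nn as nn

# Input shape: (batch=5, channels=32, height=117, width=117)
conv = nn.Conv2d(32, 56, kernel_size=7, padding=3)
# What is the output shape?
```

Input: (5, 32, 117, 117) -> Output: (5, 56, 117, 117)

Answer: (5, 56, 117, 117)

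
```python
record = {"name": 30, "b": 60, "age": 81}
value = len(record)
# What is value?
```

Trace:
`record = {"name": 30, "b": 60, "age": 81}` → record = {'name': 30, 'b': 60, 'age': 81}
`value = len(record)` → value = 3
So value = 3

Answer: 3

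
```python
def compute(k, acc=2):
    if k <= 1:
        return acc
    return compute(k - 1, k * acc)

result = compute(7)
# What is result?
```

Accumulator trace (n, acc): (7, 2) -> (6, 14) -> (5, 84) -> (4, 420) -> (3, 1680) -> (2, 5040) -> (1, 10080) -> return 10080

Answer: 10080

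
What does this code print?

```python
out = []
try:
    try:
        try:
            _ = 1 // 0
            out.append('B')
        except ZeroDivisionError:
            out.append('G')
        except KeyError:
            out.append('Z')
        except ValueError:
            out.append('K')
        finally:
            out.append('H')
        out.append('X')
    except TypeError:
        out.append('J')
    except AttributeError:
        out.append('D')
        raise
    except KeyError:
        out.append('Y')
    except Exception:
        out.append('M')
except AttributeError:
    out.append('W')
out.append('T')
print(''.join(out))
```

Execution trace: 'G' (inner except ZeroDivisionError) → 'H' (inner finally) → 'X' (try body, no exception) → 'T' (after the try/except). Output: GHXT

Answer: GHXT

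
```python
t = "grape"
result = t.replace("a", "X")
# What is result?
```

Trace:
`t = "grape"` → t = 'grape'
`result = t.replace("a", "X")` → result = 'grXpe'
So result = 'grXpe'

Answer: 'grXpe'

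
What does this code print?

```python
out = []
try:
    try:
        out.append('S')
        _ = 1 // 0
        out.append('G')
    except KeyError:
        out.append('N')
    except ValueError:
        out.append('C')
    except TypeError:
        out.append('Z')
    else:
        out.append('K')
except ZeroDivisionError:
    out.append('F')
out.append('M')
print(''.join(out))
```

Execution trace: 'S' (try body) → 'F' (outer except ZeroDivisionError) → 'M' (after the try/except). Output: SFM

Answer: SFM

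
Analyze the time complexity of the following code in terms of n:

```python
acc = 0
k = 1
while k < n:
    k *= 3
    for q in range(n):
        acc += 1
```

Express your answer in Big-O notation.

Each loop level contributes: log n × n. Multiplying the contributions gives O(n log n).

Answer: O(n log n)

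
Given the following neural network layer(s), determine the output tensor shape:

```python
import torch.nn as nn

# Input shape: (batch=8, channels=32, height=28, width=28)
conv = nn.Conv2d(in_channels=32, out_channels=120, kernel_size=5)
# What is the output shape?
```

Input: (8, 32, 28, 28) -> Output: (8, 120, 24, 24)

Answer: (8, 120, 24, 24)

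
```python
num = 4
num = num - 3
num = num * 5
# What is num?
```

Trace:
`num = 4` → num = 4
`num = num - 3` → num = 1
`num = num * 5` → num = 5
So num = 5

Answer: 5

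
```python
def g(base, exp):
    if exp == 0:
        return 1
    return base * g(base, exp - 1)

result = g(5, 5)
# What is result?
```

g(5, 5) = 5 * 5 * 5 * 5 * 5 = 3125

Answer: 3125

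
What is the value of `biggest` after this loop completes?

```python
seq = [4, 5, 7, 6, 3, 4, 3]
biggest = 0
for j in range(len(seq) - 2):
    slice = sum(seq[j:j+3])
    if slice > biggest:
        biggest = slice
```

Max sum of 3-element window in [4, 5, 7, 6, 3, 4, 3]
`biggest` takes the values: 0 → 16 → 18

Answer: 18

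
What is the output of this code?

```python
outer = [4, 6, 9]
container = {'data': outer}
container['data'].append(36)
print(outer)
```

Key concept: dict holds reference to list.
Step by step:
`outer = [4, 6, 9]` → outer = [4, 6, 9]
`container = {'data': outer}` → container = {'data': [4, 6, 9]}
`container['data'].append(36)` → outer = [4, 6, 9, 36]; container = {'data': [4, 6, 9, 36]}
`print(outer)` → prints [4, 6, 9, 36]

Answer: [4, 6, 9, 36]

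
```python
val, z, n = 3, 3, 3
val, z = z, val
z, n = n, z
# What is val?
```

Trace:
`val, z, n = 3, 3, 3` → val = 3; z = 3; n = 3
`val, z = z, val` → val = 3; z = 3
`z, n = n, z` → z = 3; n = 3
So val = 3

Answer: 3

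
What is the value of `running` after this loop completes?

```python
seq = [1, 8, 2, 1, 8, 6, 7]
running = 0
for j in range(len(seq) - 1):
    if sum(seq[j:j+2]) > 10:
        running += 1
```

Count windows with sum > 10
`running` takes the values: 0 → 1 → 2

Answer: 2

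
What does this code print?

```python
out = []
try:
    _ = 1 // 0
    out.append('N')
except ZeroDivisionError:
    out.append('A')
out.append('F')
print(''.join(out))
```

Execution trace: 'A' (except ZeroDivisionError) → 'F' (after the try/except). Output: AF

Answer: AF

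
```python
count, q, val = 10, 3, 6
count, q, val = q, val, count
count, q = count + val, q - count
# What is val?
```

Trace:
`count, q, val = 10, 3, 6` → count = 10; q = 3; val = 6
`count, q, val = q, val, count` → count = 3; q = 6; val = 10
`count, q = count + val, q - count` → count = 13; q = 3
So val = 10

Answer: 10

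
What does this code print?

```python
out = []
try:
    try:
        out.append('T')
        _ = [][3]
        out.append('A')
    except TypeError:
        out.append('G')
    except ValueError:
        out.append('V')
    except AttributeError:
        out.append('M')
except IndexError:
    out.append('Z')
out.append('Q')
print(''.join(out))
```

Execution trace: 'T' (try body) → 'Z' (outer except IndexError) → 'Q' (after the try/except). Output: TZQ

Answer: TZQ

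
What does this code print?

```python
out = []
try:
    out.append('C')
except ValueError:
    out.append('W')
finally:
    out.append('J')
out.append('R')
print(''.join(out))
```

Execution trace: 'C' (try body, no exception) → 'J' (finally) → 'R' (after the try/except). Output: CJR

Answer: CJR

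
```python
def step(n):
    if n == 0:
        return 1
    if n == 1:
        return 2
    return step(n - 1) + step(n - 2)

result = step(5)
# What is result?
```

Build up from base cases: step(0)=1, step(1)=2, step(2)=3, step(3)=5, step(4)=8, step(5)=13

Answer: 13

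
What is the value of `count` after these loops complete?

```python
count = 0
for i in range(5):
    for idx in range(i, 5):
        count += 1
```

Upper triangle: 5 + 4 + ... + 1
`count` takes the values: 0 → 1 → 2 → 3 → 4 → 5 → 6 → 7 → 8 → 9 → 10 → 11 → 12 → 13 → 14 → 15

Answer: 15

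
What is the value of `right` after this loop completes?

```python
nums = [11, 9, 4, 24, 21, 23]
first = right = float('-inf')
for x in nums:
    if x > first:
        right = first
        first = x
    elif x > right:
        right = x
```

Second largest (with repeats) in [11, 9, 4, 24, 21, 23]
`right` takes the values: -inf → 9 → 11 → 21 → 23

Answer: 23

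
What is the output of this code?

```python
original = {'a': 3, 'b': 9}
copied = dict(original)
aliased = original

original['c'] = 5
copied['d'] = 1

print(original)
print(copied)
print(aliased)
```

Key concept: dict() creates copy, assignment creates alias.
Step by step:
`original = {'a': 3, 'b': 9}` → original = {'a': 3, 'b': 9}
`copied = dict(original)` → copied = {'a': 3, 'b': 9}
`aliased = original` → aliased = {'a': 3, 'b': 9} (same object as original)
`original['c'] = 5` → original = {'a': 3, 'b': 9, 'c': 5} (same object as aliased); aliased = {'a': 3, 'b': 9, 'c': 5} (same object as original)
`copied['d'] = 1` → copied = {'a': 3, 'b': 9, 'd': 1}
`print(original)` → prints {'a': 3, 'b': 9, 'c': 5}
`print(copied)` → prints {'a': 3, 'b': 9, 'd': 1}
`print(aliased)` → prints {'a': 3, 'b': 9, 'c': 5}

Answer:
{'a': 3, 'b': 9, 'c': 5}
{'a': 3, 'b': 9, 'd': 1}
{'a': 3, 'b': 9, 'c': 5}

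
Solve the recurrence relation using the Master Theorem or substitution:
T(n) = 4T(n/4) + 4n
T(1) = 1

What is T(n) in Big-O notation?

By Master Theorem: a=4, b=4, f(n)=4n. Since log_4(4) = 1 and f(n) = Θ(n^1), Case 2 applies. T(n) = O(n log n).

Answer: O(n log n)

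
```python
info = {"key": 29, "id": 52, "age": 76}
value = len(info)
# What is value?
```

Trace:
`info = {"key": 29, "id": 52, "age": 76}` → info = {'key': 29, 'id': 52, 'age': 76}
`value = len(info)` → value = 3
So value = 3

Answer: 3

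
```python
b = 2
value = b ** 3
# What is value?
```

Trace:
`b = 2` → b = 2
`value = b ** 3` → value = 8
So value = 8

Answer: 8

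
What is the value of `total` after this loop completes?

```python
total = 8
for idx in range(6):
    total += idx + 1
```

Start at 8, add 1 to 6 = 29
`total` takes the values: 8 → 9 → 11 → 14 → 18 → 23 → 29

Answer: 29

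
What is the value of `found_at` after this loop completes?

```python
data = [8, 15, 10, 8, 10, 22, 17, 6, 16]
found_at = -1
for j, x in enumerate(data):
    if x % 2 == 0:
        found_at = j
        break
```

First even number index in [8, 15, 10, 8, 10, 22, 17, 6, 16]
`found_at` takes the values: -1 → 0

Answer: 0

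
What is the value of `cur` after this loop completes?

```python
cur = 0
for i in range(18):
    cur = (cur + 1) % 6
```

Increment mod 6, 18 times = 0
`cur` takes the values: 0 → 1 → 2 → 3 → 4 → 5 → 0 → 1 → 2 → 3 → 4 → 5 → 0 → 1 → 2 → 3 → 4 → 5 → 0

Answer: 0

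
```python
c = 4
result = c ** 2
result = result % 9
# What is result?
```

Trace:
`c = 4` → c = 4
`result = c ** 2` → result = 16
`result = result % 9` → result = 7
So result = 7

Answer: 7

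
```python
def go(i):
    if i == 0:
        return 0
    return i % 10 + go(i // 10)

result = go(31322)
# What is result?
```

Sum of digits of 31322: 2 + 2 + 3 + 1 + 3 = 11

Answer: 11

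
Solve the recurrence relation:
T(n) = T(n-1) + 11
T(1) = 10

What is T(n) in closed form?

Unrolling: T(n) = T(1) + 11·(n-1) = 10 + 11(n-1) = 11n - 1.

Answer: T(n) = 11n - 1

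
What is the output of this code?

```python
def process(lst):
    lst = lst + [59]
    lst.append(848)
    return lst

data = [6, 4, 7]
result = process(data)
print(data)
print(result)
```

Key concept: rebinding parameter vs mutation.
Step by step:
`data = [6, 4, 7]` → data = [6, 4, 7]
`result = process(data)` → result = [6, 4, 7, 59, 848]
`print(data)` → prints [6, 4, 7]
`print(result)` → prints [6, 4, 7, 59, 848]

Answer:
[6, 4, 7]
[6, 4, 7, 59, 848]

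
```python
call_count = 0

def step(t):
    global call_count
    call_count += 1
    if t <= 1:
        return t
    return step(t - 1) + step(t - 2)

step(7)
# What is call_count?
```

Calls(t) = 1 + Calls(t-1) + Calls(t-2); Calls(0)=Calls(1)=1. For t=7 this gives 41.

Answer: 41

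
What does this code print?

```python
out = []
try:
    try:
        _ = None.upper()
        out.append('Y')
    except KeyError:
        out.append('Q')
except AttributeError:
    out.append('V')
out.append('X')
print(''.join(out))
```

Execution trace: 'V' (outer except AttributeError) → 'X' (after the try/except). Output: VX

Answer: VX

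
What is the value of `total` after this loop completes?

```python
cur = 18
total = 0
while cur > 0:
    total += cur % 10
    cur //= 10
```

Sum digits of 18
`total` takes the values: 0 → 8 → 9

Answer: 9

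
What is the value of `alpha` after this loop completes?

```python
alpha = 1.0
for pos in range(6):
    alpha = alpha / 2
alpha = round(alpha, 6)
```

Halving LR 6 times: 1 / 2^6
`alpha` takes the values: 1.0 → 0.5 → 0.25 → 0.125 → 0.0625 → 0.03125 → 0.015625

Answer: 0.015625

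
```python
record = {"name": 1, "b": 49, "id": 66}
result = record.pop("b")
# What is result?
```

Trace:
`record = {"name": 1, "b": 49, "id": 66}` → record = {'name': 1, 'b': 49, 'id': 66}
`result = record.pop("b")` → record = {'name': 1, 'id': 66}; result = 49
So result = 49

Answer: 49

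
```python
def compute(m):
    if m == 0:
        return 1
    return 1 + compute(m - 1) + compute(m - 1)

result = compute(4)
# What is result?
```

compute(m) = 1 + 2·compute(m-1), compute(0)=1. Closed form: (1+1)·2^4 - 1 = 31.

Answer: 31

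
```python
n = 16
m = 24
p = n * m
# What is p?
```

Trace:
`n = 16` → n = 16
`m = 24` → m = 24
`p = n * m` → p = 384
So p = 384

Answer: 384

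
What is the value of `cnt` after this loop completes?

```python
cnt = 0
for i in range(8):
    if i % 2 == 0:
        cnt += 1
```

Count numbers divisible by 2 in range(8)
`cnt` takes the values: 0 → 1 → 2 → 3 → 4

Answer: 4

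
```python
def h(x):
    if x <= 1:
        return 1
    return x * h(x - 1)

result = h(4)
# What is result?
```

h(4) = 4 * 3 * 2 * 1 = 24

Answer: 24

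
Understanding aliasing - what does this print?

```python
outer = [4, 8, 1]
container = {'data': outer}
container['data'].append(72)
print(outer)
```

Key concept: dict holds reference to list.
Step by step:
`outer = [4, 8, 1]` → outer = [4, 8, 1]
`container = {'data': outer}` → container = {'data': [4, 8, 1]}
`container['data'].append(72)` → outer = [4, 8, 1, 72]; container = {'data': [4, 8, 1, 72]}
`print(outer)` → prints [4, 8, 1, 72]

Answer: [4, 8, 1, 72]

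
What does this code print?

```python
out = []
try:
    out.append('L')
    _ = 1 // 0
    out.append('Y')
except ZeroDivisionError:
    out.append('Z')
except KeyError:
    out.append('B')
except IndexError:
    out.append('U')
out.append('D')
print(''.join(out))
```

Execution trace: 'L' (try body) → 'Z' (except ZeroDivisionError) → 'D' (after the try/except). Output: LZD

Answer: LZD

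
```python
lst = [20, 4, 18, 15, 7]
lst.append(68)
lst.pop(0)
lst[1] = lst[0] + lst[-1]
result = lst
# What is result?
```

Trace:
`lst = [20, 4, 18, 15, 7]` → lst = [20, 4, 18, 15, 7]
`lst.append(68)` → lst = [20, 4, 18, 15, 7, 68]
`lst.pop(0)` → lst = [4, 18, 15, 7, 68]
`lst[1] = lst[0] + lst[-1]` → lst = [4, 72, 15, 7, 68]
`result = lst` → result = [4, 72, 15, 7, 68]
So result = [4, 72, 15, 7, 68]

Answer: [4, 72, 15, 7, 68]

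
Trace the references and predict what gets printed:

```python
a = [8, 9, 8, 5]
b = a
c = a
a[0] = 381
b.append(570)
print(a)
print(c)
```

Key concept: multiple aliases.
Step by step:
`a = [8, 9, 8, 5]` → a = [8, 9, 8, 5]
`b = a` → b = [8, 9, 8, 5] (same object as a)
`c = a` → c = [8, 9, 8, 5] (same object as a, b)
`a[0] = 381` → a = [381, 9, 8, 5] (same object as b, c); b = [381, 9, 8, 5] (same object as a, c); c = [381, 9, 8, 5] (same object as a, b)
`b.append(570)` → a = [381, 9, 8, 5, 570] (same object as b, c); b = [381, 9, 8, 5, 570] (same object as a, c); c = [381, 9, 8, 5, 570] (same object as a, b)
`print(a)` → prints [381, 9, 8, 5, 570]
`print(c)` → prints [381, 9, 8, 5, 570]

Answer:
[381, 9, 8, 5, 570]
[381, 9, 8, 5, 570]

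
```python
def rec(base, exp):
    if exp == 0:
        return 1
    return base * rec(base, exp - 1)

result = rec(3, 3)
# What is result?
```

rec(3, 3) = 3 * 3 * 3 = 27

Answer: 27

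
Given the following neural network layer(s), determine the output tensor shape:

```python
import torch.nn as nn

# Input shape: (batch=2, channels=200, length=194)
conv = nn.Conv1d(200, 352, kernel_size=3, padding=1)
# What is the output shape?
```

Input: (2, 200, 194) -> Output: (2, 352, 194)

Answer: (2, 352, 194)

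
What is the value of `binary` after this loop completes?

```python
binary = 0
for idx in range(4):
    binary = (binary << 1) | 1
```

Build 4 consecutive 1-bits: 0b1111
`binary` takes the values: 0 → 1 → 3 → 7 → 15

Answer: 15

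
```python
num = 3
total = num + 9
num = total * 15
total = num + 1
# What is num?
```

Trace:
`num = 3` → num = 3
`total = num + 9` → total = 12
`num = total * 15` → num = 180
`total = num + 1` → total = 181
So num = 180

Answer: 180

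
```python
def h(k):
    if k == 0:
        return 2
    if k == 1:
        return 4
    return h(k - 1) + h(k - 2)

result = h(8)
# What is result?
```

Build up from base cases: h(0)=2, h(1)=4, h(2)=6, h(3)=10, h(4)=16, h(5)=26, h(6)=42, ..., h(8)=110

Answer: 110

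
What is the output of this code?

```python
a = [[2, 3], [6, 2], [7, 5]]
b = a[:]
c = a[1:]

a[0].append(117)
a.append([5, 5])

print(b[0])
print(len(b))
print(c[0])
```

Key concept: slice with nested mutation.
Step by step:
`a = [[2, 3], [6, 2], [7, 5]]` → a = [[2, 3], [6, 2], [7, 5]]
`b = a[:]` → b = [[2, 3], [6, 2], [7, 5]]
`c = a[1:]` → c = [[6, 2], [7, 5]]
`a[0].append(117)` → a = [[2, 3, 117], [6, 2], [7, 5]]; b = [[2, 3, 117], [6, 2], [7, 5]]
`a.append([5, 5])` → a = [[2, 3, 117], [6, 2], [7, 5], [5, 5]]
`print(b[0])` → prints [2, 3, 117]
`print(len(b))` → prints 3
`print(c[0])` → prints [6, 2]

Answer:
[2, 3, 117]
3
[6, 2]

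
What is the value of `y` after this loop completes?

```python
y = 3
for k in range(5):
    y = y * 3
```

Multiply by 3, 5 times: 3 * 3^5 = 729
`y` takes the values: 3 → 9 → 27 → 81 → 243 → 729

Answer: 729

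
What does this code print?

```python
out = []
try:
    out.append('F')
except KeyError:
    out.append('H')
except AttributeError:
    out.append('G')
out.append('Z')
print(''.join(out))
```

Execution trace: 'F' (try body, no exception) → 'Z' (after the try/except). Output: FZ

Answer: FZ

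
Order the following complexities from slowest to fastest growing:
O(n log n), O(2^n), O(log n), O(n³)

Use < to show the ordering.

Ordered by growth rate: O(log n) < O(n log n) < O(n³) < O(2^n)

Answer: O(log n) < O(n log n) < O(n³) < O(2^n)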